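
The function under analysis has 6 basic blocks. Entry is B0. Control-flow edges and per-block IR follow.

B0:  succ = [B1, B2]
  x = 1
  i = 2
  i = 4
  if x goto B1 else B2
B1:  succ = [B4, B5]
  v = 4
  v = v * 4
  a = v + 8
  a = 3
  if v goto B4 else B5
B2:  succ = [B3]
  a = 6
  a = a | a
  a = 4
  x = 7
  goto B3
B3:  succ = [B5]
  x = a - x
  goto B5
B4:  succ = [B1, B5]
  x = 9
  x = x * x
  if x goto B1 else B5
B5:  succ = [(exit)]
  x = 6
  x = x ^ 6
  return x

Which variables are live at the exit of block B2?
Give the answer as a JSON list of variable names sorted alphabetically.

Answer: ["a", "x"]

Derivation:
Per-block:
  B0: def={i,x} ue=∅
  B1: def={a,v} ue=∅
  B2: def={a,x} ue=∅
  B3: def={x} ue={a,x}
  B4: def={x} ue=∅
  B5: def={x} ue=∅

Backward fixpoint:
  B0: in=∅ out=∅
  B1: in=∅ out=∅
  B2: in=∅ out={a,x}
  B3: in={a,x} out=∅
  B4: in=∅ out=∅
  B5: in=∅ out=∅

live-out(B2) = ["a", "x"]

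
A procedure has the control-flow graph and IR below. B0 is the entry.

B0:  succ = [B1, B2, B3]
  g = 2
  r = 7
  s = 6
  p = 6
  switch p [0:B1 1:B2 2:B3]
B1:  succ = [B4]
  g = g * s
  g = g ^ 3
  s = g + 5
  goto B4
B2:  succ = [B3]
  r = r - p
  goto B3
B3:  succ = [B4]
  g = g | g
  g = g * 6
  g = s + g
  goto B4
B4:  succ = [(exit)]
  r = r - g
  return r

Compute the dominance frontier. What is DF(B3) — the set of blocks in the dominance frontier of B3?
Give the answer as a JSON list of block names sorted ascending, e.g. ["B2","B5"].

idom tree: B1←B0 B2←B0 B3←B0 B4←B0
Dom∩ at merges:
  B3: preds {B0,B2}: {B0} ∩ {B0,B2} = {B0}; idom=B0
  B4: preds {B1,B3}: {B0,B1} ∩ {B0,B3} = {B0}; idom=B0

Frontier:
  join B3 pred B0: · stop@B0
  join B3 pred B2: B2 stop@B0
  join B4 pred B1: B1 stop@B0
  join B4 pred B3: B3 stop@B0
  B0 → ∅
  B1 → {B4}
  B2 → {B3}
  B3 → {B4}
  B4 → ∅

DF(B3) = ["B4"]

Answer: ["B4"]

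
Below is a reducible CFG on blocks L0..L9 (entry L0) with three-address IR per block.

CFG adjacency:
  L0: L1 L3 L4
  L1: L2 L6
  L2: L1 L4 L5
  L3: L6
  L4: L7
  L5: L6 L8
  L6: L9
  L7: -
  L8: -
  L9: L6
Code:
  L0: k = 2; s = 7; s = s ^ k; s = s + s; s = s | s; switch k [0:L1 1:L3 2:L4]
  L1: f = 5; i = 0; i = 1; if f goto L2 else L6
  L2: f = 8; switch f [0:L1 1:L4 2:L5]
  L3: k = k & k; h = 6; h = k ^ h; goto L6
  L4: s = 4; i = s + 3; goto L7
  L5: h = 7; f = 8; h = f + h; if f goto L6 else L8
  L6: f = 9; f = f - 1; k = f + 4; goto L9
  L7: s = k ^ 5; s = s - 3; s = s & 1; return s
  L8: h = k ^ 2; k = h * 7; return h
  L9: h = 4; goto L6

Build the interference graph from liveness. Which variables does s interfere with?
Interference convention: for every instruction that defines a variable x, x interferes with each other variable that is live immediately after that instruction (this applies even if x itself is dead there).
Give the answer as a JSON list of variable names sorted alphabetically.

def/use:
  L0: def={k,s} ue=∅
  L1: def={f,i} ue=∅
  L2: def={f} ue=∅
  L3: def={h,k} ue={k}
  L4: def={i,s} ue=∅
  L5: def={f,h} ue=∅
  L6: def={f,k} ue=∅
  L7: def={s} ue={k}
  L8: def={h,k} ue={k}
  L9: def={h} ue=∅

Liveness:
  L0: in=∅ out={k}
  L1: in={k} out={k}
  L2: in={k} out={k}
  L3: in={k} out=∅
  L4: in={k} out={k}
  L5: in={k} out={k}
  L6: in=∅ out=∅
  L7: in={k} out=∅
  L8: in={k} out=∅
  L9: in=∅ out=∅

Interference:
  f↔{h,i,k}
  h↔{f,k}
  i↔{f,k}
  k↔{f,h,i,s}
  s↔{k}

N(s) = ["k"]

Answer: ["k"]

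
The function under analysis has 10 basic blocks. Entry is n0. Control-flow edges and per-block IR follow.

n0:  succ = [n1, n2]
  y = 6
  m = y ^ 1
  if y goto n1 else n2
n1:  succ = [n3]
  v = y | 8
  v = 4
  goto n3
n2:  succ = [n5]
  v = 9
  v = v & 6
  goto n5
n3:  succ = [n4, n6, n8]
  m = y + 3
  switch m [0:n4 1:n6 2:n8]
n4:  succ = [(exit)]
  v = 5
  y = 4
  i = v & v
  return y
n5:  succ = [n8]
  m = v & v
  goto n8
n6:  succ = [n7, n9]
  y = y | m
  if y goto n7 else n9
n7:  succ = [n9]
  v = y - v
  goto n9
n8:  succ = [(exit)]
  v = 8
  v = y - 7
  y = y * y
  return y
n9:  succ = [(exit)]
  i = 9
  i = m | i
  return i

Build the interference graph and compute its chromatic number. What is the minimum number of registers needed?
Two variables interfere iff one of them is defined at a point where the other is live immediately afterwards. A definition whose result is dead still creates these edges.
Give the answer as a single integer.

Answer: 3

Derivation:
Block summaries:
  n0: def={m,y} ue=∅
  n1: def={v} ue={y}
  n2: def={v} ue=∅
  n3: def={m} ue={y}
  n4: def={i,v,y} ue=∅
  n5: def={m} ue={v}
  n6: def={y} ue={m,y}
  n7: def={v} ue={v,y}
  n8: def={v,y} ue={y}
  n9: def={i} ue={m}

Live sets:
  n0 li=∅ lo={y}
  n1 li={y} lo={v,y}
  n2 li={y} lo={v,y}
  n3 li={v,y} lo={m,v,y}
  n4 li=∅ lo=∅
  n5 li={v,y} lo={y}
  n6 li={m,v,y} lo={m,v,y}
  n7 li={m,v,y} lo={m}
  n8 li={y} lo=∅
  n9 li={m} lo=∅

Conflict graph:
  i: {m,y}
  m: {i,v,y}
  v: {m,y}
  y: {i,m,v}

Registers:
  lower bound: {i,m,y} mutually conflict ⇒ χ ≥ 3
  assign i→r2 m→r0 v→r2 y→r1 — no edge inside a register ⇒ χ ≤ 3
  χ = 3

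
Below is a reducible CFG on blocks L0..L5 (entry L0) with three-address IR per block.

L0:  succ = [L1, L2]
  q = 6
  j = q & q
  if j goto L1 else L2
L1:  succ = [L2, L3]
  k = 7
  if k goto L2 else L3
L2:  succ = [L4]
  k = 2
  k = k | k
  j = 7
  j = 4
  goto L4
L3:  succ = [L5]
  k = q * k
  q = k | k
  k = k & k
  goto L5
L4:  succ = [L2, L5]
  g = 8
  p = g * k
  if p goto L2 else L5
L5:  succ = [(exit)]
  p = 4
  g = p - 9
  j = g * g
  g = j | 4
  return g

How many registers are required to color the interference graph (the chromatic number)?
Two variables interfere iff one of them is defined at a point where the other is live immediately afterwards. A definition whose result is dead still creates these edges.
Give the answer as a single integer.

Per-block:
  L0: {j,q} / ∅
  L1: {k} / ∅
  L2: {j,k} / ∅
  L3: {k,q} / {k,q}
  L4: {g,p} / {k}
  L5: {g,j,p} / ∅

Live sets:
  live L0: ∅→{q}
  live L1: {q}→{k,q}
  live L2: ∅→{k}
  live L3: {k,q}→∅
  live L4: {k}→∅
  live L5: ∅→∅

Interference:
  g↔{k}
  j↔{k,q}
  k↔{g,j,q}
  p↔∅
  q↔{j,k}

Colouring:
  lower bound: {j,k,q} mutually conflict ⇒ χ ≥ 3
  3-colouring: R0={k,p}  R1={g,j}  R2={q}
  χ = 3

Answer: 3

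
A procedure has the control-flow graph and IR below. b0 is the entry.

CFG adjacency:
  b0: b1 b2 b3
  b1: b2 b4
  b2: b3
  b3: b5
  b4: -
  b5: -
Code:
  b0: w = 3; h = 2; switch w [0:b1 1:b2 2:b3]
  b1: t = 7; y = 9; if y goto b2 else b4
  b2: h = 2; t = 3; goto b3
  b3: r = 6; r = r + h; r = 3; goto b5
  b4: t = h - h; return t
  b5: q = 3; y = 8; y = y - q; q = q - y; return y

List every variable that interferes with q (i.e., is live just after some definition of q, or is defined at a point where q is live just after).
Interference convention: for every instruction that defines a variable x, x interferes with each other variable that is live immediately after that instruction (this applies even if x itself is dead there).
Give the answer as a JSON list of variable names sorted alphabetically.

Answer: ["y"]

Working:
def/use:
  b0 def {h,w} use ∅
  b1 def {t,y} use ∅
  b2 def {h,t} use ∅
  b3 def {r} use {h}
  b4 def {t} use {h}
  b5 def {q,y} use ∅

Liveness:
  live b0: ∅→{h}
  live b1: {h}→{h}
  live b2: ∅→{h}
  live b3: {h}→∅
  live b4: {h}→∅
  live b5: ∅→∅

Interference:
  h: {r,t,w,y}
  q: {y}
  r: {h}
  t: {h}
  w: {h}
  y: {h,q}

N(q) = ["y"]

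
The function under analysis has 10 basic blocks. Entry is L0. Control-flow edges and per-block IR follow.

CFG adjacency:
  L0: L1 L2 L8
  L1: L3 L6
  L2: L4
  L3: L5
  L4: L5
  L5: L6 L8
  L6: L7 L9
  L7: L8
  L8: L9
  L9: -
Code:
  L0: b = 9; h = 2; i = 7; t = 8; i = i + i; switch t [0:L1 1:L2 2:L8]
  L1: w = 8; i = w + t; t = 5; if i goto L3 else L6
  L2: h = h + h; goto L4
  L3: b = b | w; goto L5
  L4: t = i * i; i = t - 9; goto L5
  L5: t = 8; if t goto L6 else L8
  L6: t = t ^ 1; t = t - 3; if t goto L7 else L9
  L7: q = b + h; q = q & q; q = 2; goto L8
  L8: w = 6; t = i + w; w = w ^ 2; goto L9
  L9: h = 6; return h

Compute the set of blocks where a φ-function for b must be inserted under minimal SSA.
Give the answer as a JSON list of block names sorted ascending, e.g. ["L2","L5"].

idom tree: L1←L0 L2←L0 L3←L1 L4←L2 L5←L0 L6←L0 L7←L6 L8←L0 L9←L0
Dom∩ at merges:
  L5: preds {L3,L4}: {L0,L1,L3} ∩ {L0,L2,L4} = {L0}; idom=L0
  L6: preds {L1,L5}: {L0,L1} ∩ {L0,L5} = {L0}; idom=L0
  L8: preds {L0,L5,L7}: {L0} ∩ {L0,L5} ∩ {L0,L6,L7} = {L0}; idom=L0
  L9: preds {L6,L8}: {L0,L6} ∩ {L0,L8} = {L0}; idom=L0

DF walk-up:
  join L5 pred L3: L3→L1 stop@L0
  join L5 pred L4: L4→L2 stop@L0
  join L6 pred L1: L1 stop@L0
  join L6 pred L5: L5 stop@L0
  join L8 pred L0: · stop@L0
  join L8 pred L5: L5 stop@L0
  join L8 pred L7: L7→L6 stop@L0
  join L9 pred L6: L6 stop@L0
  join L9 pred L8: L8 stop@L0
  L0 → ∅
  L1 → {L5,L6}
  L2 → {L5}
  L3 → {L5}
  L4 → {L5}
  L5 → {L6,L8}
  L6 → {L8,L9}
  L7 → {L8}
  L8 → {L9}
  L9 → ∅

φ for b: defs {L0,L3}
  DF⁺ = {L5,L6,L8,L9}

Answer: ["L5", "L6", "L8", "L9"]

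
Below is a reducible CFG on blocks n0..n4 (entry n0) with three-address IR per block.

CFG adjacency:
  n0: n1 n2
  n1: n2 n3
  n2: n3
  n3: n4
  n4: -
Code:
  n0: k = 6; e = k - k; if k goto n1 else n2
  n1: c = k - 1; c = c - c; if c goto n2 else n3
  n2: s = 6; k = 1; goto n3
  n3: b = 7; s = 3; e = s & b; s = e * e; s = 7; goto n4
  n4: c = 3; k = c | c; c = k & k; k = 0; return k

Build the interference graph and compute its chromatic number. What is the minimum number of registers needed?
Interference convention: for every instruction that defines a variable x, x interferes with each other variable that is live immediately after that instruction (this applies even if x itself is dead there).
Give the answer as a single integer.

Answer: 2

Working:
Block summaries:
  n0: def={e,k} ue=∅
  n1: def={c} ue={k}
  n2: def={k,s} ue=∅
  n3: def={b,e,s} ue=∅
  n4: def={c,k} ue=∅

Live sets:
  n0 li=∅ lo={k}
  n1 li={k} lo=∅
  n2 li=∅ lo=∅
  n3 li=∅ lo=∅
  n4 li=∅ lo=∅

Interfere edges:
  b: {s}
  c: ∅
  e: {k}
  k: {e}
  s: {b}

Chromatic number:
  {b,s} pairwise interfere (2-clique) ⇒ χ ≥ 2
  assign b→r0 c→r0 e→r0 k→r1 s→r1 — no edge inside a register ⇒ χ ≤ 2
  χ = 2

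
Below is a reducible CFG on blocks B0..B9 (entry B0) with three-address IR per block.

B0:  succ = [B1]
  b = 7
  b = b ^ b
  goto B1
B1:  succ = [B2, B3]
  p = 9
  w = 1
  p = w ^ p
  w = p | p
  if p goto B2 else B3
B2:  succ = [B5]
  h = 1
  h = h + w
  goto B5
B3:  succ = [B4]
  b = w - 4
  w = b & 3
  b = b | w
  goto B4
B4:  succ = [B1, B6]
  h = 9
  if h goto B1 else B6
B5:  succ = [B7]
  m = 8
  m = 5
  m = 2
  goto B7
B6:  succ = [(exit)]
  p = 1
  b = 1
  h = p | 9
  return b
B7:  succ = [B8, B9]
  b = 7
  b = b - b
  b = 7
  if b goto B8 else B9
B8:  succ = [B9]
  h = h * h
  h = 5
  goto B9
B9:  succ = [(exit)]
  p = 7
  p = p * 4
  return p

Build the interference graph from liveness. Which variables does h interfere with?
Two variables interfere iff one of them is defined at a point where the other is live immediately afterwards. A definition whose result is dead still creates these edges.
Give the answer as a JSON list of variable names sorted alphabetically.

def/use:
  B0: def={b} ue=∅
  B1: def={p,w} ue=∅
  B2: def={h} ue={w}
  B3: def={b,w} ue={w}
  B4: def={h} ue=∅
  B5: def={m} ue=∅
  B6: def={b,h,p} ue=∅
  B7: def={b} ue=∅
  B8: def={h} ue={h}
  B9: def={p} ue=∅

Live sets:
  live B0: ∅→∅
  live B1: ∅→{w}
  live B2: {w}→{h}
  live B3: {w}→∅
  live B4: ∅→∅
  live B5: {h}→{h}
  live B6: ∅→∅
  live B7: {h}→{h}
  live B8: {h}→∅
  live B9: ∅→∅

Interfere edges:
  b↔{h,p,w}
  h↔{b,m,w}
  m↔{h}
  p↔{b,w}
  w↔{b,h,p}

N(h) = ["b", "m", "w"]

Answer: ["b", "m", "w"]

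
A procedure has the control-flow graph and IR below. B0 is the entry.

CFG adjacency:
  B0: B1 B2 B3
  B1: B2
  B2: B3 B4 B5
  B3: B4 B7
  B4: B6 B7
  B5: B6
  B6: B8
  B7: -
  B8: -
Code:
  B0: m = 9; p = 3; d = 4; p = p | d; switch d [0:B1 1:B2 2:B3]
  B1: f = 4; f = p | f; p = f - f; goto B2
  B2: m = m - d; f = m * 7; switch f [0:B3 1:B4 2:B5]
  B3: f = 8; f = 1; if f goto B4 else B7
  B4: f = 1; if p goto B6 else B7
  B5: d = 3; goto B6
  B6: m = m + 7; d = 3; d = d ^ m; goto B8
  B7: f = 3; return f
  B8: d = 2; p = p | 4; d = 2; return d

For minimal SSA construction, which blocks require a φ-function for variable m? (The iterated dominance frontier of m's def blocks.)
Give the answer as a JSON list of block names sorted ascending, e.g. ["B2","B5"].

idom tree: B1←B0 B2←B0 B3←B0 B4←B0 B5←B2 B6←B0 B7←B0 B8←B6
Dom at joins:
  B2: preds {B0,B1}: {B0} ∩ {B0,B1} = {B0}; idom=B0
  B3: preds {B0,B2}: {B0} ∩ {B0,B2} = {B0}; idom=B0
  B4: preds {B2,B3}: {B0,B2} ∩ {B0,B3} = {B0}; idom=B0
  B6: preds {B4,B5}: {B0,B4} ∩ {B0,B2,B5} = {B0}; idom=B0
  B7: preds {B3,B4}: {B0,B3} ∩ {B0,B4} = {B0}; idom=B0

Frontier:
  join B2 pred B0: · stop@B0
  join B2 pred B1: B1 stop@B0
  join B3 pred B0: · stop@B0
  join B3 pred B2: B2 stop@B0
  join B4 pred B2: B2 stop@B0
  join B4 pred B3: B3 stop@B0
  join B6 pred B4: B4 stop@B0
  join B6 pred B5: B5→B2 stop@B0
  join B7 pred B3: B3 stop@B0
  join B7 pred B4: B4 stop@B0
  B0: DF=∅
  B1: DF={B2}
  B2: DF={B3,B4,B6}
  B3: DF={B4,B7}
  B4: DF={B6,B7}
  B5: DF={B6}
  B6: DF=∅
  B7: DF=∅
  B8: DF=∅

φ for m: defs {B0,B2,B6}
  DF⁺ = {B3,B4,B6,B7}

Answer: ["B3", "B4", "B6", "B7"]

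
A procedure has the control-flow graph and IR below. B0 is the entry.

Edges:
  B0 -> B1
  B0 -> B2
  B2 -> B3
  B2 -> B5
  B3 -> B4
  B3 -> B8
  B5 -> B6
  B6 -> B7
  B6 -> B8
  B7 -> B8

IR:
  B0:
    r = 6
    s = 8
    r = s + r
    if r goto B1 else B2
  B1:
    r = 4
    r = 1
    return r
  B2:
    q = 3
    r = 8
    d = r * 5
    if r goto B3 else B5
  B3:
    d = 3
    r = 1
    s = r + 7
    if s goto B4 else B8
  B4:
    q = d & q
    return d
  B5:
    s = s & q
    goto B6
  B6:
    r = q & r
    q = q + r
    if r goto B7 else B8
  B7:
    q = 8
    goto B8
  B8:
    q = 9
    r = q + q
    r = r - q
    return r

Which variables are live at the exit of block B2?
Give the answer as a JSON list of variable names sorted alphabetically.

def/use:
  B0 def {r,s} use ∅
  B1 def {r} use ∅
  B2 def {d,q,r} use ∅
  B3 def {d,r,s} use ∅
  B4 def {q} use {d,q}
  B5 def {s} use {q,s}
  B6 def {q,r} use {q,r}
  B7 def {q} use ∅
  B8 def {q,r} use ∅

Backward fixpoint:
  B0 li=∅ lo={s}
  B1 li=∅ lo=∅
  B2 li={s} lo={q,r,s}
  B3 li={q} lo={d,q}
  B4 li={d,q} lo=∅
  B5 li={q,r,s} lo={q,r}
  B6 li={q,r} lo=∅
  B7 li=∅ lo=∅
  B8 li=∅ lo=∅

live-out(B2) = ["q", "r", "s"]

Answer: ["q", "r", "s"]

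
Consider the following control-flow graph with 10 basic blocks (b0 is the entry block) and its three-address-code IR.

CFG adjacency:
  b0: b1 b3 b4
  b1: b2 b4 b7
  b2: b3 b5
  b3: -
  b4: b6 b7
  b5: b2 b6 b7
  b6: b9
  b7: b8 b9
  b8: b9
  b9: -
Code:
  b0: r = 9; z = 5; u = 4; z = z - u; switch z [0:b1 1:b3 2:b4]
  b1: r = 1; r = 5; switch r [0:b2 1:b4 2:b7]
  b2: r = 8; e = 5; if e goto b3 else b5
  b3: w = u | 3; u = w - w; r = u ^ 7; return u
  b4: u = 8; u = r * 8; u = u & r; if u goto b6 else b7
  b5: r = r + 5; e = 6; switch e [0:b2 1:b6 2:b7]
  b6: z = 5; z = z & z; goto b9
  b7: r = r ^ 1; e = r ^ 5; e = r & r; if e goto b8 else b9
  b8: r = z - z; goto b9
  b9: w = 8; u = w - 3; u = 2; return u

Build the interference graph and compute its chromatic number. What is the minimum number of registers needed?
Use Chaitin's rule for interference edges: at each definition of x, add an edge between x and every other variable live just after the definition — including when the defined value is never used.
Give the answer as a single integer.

Block summaries:
  b0 def {r,u,z} use ∅
  b1 def {r} use ∅
  b2 def {e,r} use ∅
  b3 def {r,u,w} use {u}
  b4 def {u} use {r}
  b5 def {e,r} use {r}
  b6 def {z} use ∅
  b7 def {e,r} use {r}
  b8 def {r} use {z}
  b9 def {u,w} use ∅

Backward fixpoint:
  b0 li=∅ lo={r,u,z}
  b1 li={u,z} lo={r,u,z}
  b2 li={u,z} lo={r,u,z}
  b3 li={u} lo=∅
  b4 li={r,z} lo={r,z}
  b5 li={r,u,z} lo={r,u,z}
  b6 li=∅ lo=∅
  b7 li={r,z} lo={z}
  b8 li={z} lo=∅
  b9 li=∅ lo=∅

Interference:
  e: {r,u,z}
  r: {e,u,z}
  u: {e,r,z}
  w: ∅
  z: {e,r,u}

Chromatic number:
  lower bound: {e,r,u,z} mutually conflict ⇒ χ ≥ 4
  assign e→R0 r→R1 u→R2 w→R0 z→R3 — no edge inside a register ⇒ χ ≤ 4
  χ = 4

Answer: 4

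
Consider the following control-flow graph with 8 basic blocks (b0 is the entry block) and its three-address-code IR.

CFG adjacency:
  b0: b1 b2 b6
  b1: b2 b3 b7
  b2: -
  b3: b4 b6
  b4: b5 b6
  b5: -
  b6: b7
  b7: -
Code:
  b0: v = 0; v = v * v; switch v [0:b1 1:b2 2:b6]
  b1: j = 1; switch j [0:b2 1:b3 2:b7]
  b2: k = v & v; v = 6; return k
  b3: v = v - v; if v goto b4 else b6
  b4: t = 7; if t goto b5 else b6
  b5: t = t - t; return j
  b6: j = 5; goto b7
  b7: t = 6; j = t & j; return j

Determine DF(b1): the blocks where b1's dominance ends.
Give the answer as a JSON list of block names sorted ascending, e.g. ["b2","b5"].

idom tree: b1←b0 b2←b0 b3←b1 b4←b3 b5←b4 b6←b0 b7←b0
Join-block Dom:
  b2: preds {b0,b1}: {b0} ∩ {b0,b1} = {b0}; idom=b0
  b6: preds {b0,b3,b4}: {b0} ∩ {b0,b1,b3} ∩ {b0,b1,b3,b4} = {b0}; idom=b0
  b7: preds {b1,b6}: {b0,b1} ∩ {b0,b6} = {b0}; idom=b0

Frontier:
  b2←b0: walk · to b0
  b2←b1: walk b1 to b0
  b6←b0: walk · to b0
  b6←b3: walk b3→b1 to b0
  b6←b4: walk b4→b3→b1 to b0
  b7←b1: walk b1 to b0
  b7←b6: walk b6 to b0
  DF(b0)=∅
  DF(b1)={b2,b6,b7}
  DF(b2)=∅
  DF(b3)={b6}
  DF(b4)={b6}
  DF(b5)=∅
  DF(b6)={b7}
  DF(b7)=∅

DF(b1) = ["b2", "b6", "b7"]

Answer: ["b2", "b6", "b7"]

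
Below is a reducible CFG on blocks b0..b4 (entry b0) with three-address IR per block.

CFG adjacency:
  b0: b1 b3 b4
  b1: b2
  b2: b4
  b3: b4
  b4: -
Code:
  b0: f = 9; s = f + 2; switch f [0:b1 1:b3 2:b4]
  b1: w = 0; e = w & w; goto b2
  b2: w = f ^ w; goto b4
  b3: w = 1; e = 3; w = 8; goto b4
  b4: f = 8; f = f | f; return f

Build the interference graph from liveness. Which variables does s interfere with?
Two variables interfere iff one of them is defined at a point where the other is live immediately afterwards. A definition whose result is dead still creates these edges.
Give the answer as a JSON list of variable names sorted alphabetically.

Answer: ["f"]

Derivation:
Per-block:
  b0: {f,s} / ∅
  b1: {e,w} / ∅
  b2: {w} / {f,w}
  b3: {e,w} / ∅
  b4: {f} / ∅

Backward fixpoint:
  live b0: ∅→{f}
  live b1: {f}→{f,w}
  live b2: {f,w}→∅
  live b3: ∅→∅
  live b4: ∅→∅

Conflict graph:
  e↔{f,w}
  f↔{e,s,w}
  s↔{f}
  w↔{e,f}

N(s) = ["f"]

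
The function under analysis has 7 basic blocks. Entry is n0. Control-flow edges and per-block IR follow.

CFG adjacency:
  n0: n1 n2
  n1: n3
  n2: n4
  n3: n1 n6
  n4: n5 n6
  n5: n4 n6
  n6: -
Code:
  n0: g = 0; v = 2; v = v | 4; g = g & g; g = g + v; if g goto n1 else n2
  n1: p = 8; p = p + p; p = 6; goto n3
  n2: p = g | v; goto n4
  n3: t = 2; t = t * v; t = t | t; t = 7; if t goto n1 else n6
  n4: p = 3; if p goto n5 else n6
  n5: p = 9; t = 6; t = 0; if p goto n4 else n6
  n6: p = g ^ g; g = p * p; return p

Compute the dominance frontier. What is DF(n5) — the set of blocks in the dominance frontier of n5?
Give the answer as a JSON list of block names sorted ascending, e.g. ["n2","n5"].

idom tree: n1←n0 n2←n0 n3←n1 n4←n2 n5←n4 n6←n0
Join-block Dom:
  n1: preds {n0,n3}: {n0} ∩ {n0,n1,n3} = {n0}; idom=n0
  n4: preds {n2,n5}: {n0,n2} ∩ {n0,n2,n4,n5} = {n0,n2}; idom=n2
  n6: preds {n3,n4,n5}: {n0,n1,n3} ∩ {n0,n2,n4} ∩ {n0,n2,n4,n5} = {n0}; idom=n0

DF derivation:
  n1←n0: walk · to n0
  n1←n3: walk n3→n1 to n0
  n4←n2: walk · to n2
  n4←n5: walk n5→n4 to n2
  n6←n3: walk n3→n1 to n0
  n6←n4: walk n4→n2 to n0
  n6←n5: walk n5→n4→n2 to n0
  n0: DF=∅
  n1: DF={n1,n6}
  n2: DF={n6}
  n3: DF={n1,n6}
  n4: DF={n4,n6}
  n5: DF={n4,n6}
  n6: DF=∅

DF(n5) = ["n4", "n6"]

Answer: ["n4", "n6"]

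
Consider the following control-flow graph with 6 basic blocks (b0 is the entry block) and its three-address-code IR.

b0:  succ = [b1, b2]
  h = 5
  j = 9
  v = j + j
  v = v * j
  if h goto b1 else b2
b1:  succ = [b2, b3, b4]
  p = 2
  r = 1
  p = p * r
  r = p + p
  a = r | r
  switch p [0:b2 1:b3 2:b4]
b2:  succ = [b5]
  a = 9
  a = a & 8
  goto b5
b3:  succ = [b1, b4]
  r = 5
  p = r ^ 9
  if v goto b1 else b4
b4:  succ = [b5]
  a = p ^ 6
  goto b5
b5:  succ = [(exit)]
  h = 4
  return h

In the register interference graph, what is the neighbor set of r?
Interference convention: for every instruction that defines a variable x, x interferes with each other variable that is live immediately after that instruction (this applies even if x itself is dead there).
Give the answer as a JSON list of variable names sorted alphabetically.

def/use:
  b0: def={h,j,v} ue=∅
  b1: def={a,p,r} ue=∅
  b2: def={a} ue=∅
  b3: def={p,r} ue={v}
  b4: def={a} ue={p}
  b5: def={h} ue=∅

Backward fixpoint:
  live b0: ∅→{v}
  live b1: {v}→{p,v}
  live b2: ∅→∅
  live b3: {v}→{p,v}
  live b4: {p}→∅
  live b5: ∅→∅

Interference:
  a: {p,v}
  h: {j,v}
  j: {h,v}
  p: {a,r,v}
  r: {p,v}
  v: {a,h,j,p,r}

N(r) = ["p", "v"]

Answer: ["p", "v"]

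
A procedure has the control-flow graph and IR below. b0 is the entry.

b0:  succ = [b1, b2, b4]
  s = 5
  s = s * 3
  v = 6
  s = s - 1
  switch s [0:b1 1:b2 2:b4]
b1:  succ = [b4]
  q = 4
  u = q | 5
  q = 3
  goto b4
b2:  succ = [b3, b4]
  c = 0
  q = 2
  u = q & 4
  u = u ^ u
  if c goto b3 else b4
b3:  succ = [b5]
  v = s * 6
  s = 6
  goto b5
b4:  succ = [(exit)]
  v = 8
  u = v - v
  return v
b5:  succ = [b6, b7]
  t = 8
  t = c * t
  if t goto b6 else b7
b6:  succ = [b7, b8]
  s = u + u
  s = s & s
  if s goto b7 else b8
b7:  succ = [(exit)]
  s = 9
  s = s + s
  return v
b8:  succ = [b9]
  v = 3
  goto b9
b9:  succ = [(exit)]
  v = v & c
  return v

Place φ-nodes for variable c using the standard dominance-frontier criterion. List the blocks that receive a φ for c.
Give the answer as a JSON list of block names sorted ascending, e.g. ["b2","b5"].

idom tree: b1←b0 b2←b0 b3←b2 b4←b0 b5←b3 b6←b5 b7←b5 b8←b6 b9←b8
Dom at joins:
  b4: preds {b0,b1,b2}: {b0} ∩ {b0,b1} ∩ {b0,b2} = {b0}; idom=b0
  b7: preds {b5,b6}: {b0,b2,b3,b5} ∩ {b0,b2,b3,b5,b6} = {b0,b2,b3,b5}; idom=b5

DF walk-up:
  b4←b0: walk · to b0
  b4←b1: walk b1 to b0
  b4←b2: walk b2 to b0
  b7←b5: walk · to b5
  b7←b6: walk b6 to b5
  DF(b0)=∅
  DF(b1)={b4}
  DF(b2)={b4}
  DF(b3)=∅
  DF(b4)=∅
  DF(b5)=∅
  DF(b6)={b7}
  DF(b7)=∅
  DF(b8)=∅
  DF(b9)=∅

φ for c: defs {b2}
  DF⁺ = {b4}

Answer: ["b4"]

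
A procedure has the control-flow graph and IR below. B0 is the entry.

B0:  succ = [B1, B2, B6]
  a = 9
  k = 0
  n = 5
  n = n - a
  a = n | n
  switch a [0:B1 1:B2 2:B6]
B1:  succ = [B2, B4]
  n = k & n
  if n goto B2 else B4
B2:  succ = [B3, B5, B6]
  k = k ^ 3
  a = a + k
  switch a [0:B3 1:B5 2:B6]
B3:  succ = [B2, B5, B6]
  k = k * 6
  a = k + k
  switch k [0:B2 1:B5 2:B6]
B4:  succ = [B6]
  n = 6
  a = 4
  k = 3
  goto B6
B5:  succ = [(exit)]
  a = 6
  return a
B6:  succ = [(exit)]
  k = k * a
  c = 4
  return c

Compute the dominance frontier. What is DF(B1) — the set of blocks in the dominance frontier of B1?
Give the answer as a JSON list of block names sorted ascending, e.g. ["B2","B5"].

idom tree: B1←B0 B2←B0 B3←B2 B4←B1 B5←B2 B6←B0
Dom at joins:
  B2: preds {B0,B1,B3}: {B0} ∩ {B0,B1} ∩ {B0,B2,B3} = {B0}; idom=B0
  B5: preds {B2,B3}: {B0,B2} ∩ {B0,B2,B3} = {B0,B2}; idom=B2
  B6: preds {B0,B2,B3,B4}: {B0} ∩ {B0,B2} ∩ {B0,B2,B3} ∩ {B0,B1,B4} = {B0}; idom=B0

DF walk-up:
  join B2 pred B0: · stop@B0
  join B2 pred B1: B1 stop@B0
  join B2 pred B3: B3→B2 stop@B0
  join B5 pred B2: · stop@B2
  join B5 pred B3: B3 stop@B2
  join B6 pred B0: · stop@B0
  join B6 pred B2: B2 stop@B0
  join B6 pred B3: B3→B2 stop@B0
  join B6 pred B4: B4→B1 stop@B0
  B0 → ∅
  B1 → {B2,B6}
  B2 → {B2,B6}
  B3 → {B2,B5,B6}
  B4 → {B6}
  B5 → ∅
  B6 → ∅

DF(B1) = ["B2", "B6"]

Answer: ["B2", "B6"]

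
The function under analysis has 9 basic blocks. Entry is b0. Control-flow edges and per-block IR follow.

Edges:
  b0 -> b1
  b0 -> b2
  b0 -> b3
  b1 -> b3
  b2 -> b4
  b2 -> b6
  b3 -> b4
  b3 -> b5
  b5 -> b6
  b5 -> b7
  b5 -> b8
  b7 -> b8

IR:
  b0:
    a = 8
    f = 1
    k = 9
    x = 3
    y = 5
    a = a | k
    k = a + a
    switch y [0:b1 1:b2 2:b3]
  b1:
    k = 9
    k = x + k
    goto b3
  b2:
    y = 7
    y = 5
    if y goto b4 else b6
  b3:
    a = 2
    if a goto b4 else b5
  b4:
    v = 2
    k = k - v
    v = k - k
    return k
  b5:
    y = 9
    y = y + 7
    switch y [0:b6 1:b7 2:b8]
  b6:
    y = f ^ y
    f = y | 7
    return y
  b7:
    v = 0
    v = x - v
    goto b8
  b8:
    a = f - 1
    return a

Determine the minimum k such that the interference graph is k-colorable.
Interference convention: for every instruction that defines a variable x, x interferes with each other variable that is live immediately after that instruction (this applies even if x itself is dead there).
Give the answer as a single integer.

Answer: 5

Derivation:
Block summaries:
  b0: {a,f,k,x,y} / ∅
  b1: {k} / {x}
  b2: {y} / ∅
  b3: {a} / ∅
  b4: {k,v} / {k}
  b5: {y} / ∅
  b6: {f,y} / {f,y}
  b7: {v} / {x}
  b8: {a} / {f}

Live sets:
  b0 li=∅ lo={f,k,x}
  b1 li={f,x} lo={f,k,x}
  b2 li={f,k} lo={f,k,y}
  b3 li={f,k,x} lo={f,k,x}
  b4 li={k} lo=∅
  b5 li={f,x} lo={f,x,y}
  b6 li={f,y} lo=∅
  b7 li={f,x} lo={f}
  b8 li={f} lo=∅

Interfere edges:
  a: {f,k,x,y}
  f: {a,k,v,x,y}
  k: {a,f,v,x,y}
  v: {f,k,x}
  x: {a,f,k,v,y}
  y: {a,f,k,x}

Chromatic number:
  clique {a,f,k,x,y} ⇒ need ≥ 5
  5-colouring: r0={f}  r1={k}  r2={x}  r3={a,v}  r4={y}
  χ = 5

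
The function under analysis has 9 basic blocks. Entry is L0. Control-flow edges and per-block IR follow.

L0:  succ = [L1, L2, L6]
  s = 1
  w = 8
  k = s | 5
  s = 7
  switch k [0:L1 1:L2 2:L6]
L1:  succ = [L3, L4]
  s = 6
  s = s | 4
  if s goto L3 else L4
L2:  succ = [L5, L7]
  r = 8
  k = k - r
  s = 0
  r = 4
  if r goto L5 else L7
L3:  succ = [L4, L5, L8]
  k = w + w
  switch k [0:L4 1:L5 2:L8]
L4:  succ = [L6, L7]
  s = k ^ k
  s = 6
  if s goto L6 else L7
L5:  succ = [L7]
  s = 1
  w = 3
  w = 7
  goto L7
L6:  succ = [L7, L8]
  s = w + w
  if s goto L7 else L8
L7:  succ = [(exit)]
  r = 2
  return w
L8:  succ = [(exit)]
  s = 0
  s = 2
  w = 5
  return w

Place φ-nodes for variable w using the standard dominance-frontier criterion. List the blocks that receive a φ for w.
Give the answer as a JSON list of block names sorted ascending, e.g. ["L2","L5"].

Answer: ["L7"]

Derivation:
idom tree: L1←L0 L2←L0 L3←L1 L4←L1 L5←L0 L6←L0 L7←L0 L8←L0
Dom∩ at merges:
  L4: preds {L1,L3}: {L0,L1} ∩ {L0,L1,L3} = {L0,L1}; idom=L1
  L5: preds {L2,L3}: {L0,L2} ∩ {L0,L1,L3} = {L0}; idom=L0
  L6: preds {L0,L4}: {L0} ∩ {L0,L1,L4} = {L0}; idom=L0
  L7: preds {L2,L4,L5,L6}: {L0,L2} ∩ {L0,L1,L4} ∩ {L0,L5} ∩ {L0,L6} = {L0}; idom=L0
  L8: preds {L3,L6}: {L0,L1,L3} ∩ {L0,L6} = {L0}; idom=L0

DF walk-up:
  L4←L1: walk · to L1
  L4←L3: walk L3 to L1
  L5←L2: walk L2 to L0
  L5←L3: walk L3→L1 to L0
  L6←L0: walk · to L0
  L6←L4: walk L4→L1 to L0
  L7←L2: walk L2 to L0
  L7←L4: walk L4→L1 to L0
  L7←L5: walk L5 to L0
  L7←L6: walk L6 to L0
  L8←L3: walk L3→L1 to L0
  L8←L6: walk L6 to L0
  L0 → ∅
  L1 → {L5,L6,L7,L8}
  L2 → {L5,L7}
  L3 → {L4,L5,L8}
  L4 → {L6,L7}
  L5 → {L7}
  L6 → {L7,L8}
  L7 → ∅
  L8 → ∅

φ for w: defs {L0,L5,L8}
  DF⁺ = {L7}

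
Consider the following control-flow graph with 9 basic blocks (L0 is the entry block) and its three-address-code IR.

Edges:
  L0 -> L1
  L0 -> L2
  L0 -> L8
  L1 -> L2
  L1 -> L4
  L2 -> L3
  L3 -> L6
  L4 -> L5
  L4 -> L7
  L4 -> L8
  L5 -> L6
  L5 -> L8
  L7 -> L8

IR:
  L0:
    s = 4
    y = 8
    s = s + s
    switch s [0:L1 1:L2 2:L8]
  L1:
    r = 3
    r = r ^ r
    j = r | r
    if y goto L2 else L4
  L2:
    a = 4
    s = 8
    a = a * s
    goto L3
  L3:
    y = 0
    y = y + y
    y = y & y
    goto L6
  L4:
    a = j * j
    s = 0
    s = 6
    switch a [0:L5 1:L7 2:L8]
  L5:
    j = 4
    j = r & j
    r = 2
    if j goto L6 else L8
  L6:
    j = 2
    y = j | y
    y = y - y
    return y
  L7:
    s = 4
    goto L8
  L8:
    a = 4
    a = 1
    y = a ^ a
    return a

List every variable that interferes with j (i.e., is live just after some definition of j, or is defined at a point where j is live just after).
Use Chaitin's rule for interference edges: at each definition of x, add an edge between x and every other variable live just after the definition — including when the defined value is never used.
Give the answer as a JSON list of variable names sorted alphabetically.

def/use:
  L0: def={s,y} ue=∅
  L1: def={j,r} ue={y}
  L2: def={a,s} ue=∅
  L3: def={y} ue=∅
  L4: def={a,s} ue={j}
  L5: def={j,r} ue={r}
  L6: def={j,y} ue={y}
  L7: def={s} ue=∅
  L8: def={a,y} ue=∅

Liveness:
  live L0: ∅→{y}
  live L1: {y}→{j,r,y}
  live L2: ∅→∅
  live L3: ∅→{y}
  live L4: {j,r,y}→{r,y}
  live L5: {r,y}→{y}
  live L6: {y}→∅
  live L7: ∅→∅
  live L8: ∅→∅

Conflict graph:
  a↔{r,s,y}
  j↔{r,y}
  r↔{a,j,s,y}
  s↔{a,r,y}
  y↔{a,j,r,s}

N(j) = ["r", "y"]

Answer: ["r", "y"]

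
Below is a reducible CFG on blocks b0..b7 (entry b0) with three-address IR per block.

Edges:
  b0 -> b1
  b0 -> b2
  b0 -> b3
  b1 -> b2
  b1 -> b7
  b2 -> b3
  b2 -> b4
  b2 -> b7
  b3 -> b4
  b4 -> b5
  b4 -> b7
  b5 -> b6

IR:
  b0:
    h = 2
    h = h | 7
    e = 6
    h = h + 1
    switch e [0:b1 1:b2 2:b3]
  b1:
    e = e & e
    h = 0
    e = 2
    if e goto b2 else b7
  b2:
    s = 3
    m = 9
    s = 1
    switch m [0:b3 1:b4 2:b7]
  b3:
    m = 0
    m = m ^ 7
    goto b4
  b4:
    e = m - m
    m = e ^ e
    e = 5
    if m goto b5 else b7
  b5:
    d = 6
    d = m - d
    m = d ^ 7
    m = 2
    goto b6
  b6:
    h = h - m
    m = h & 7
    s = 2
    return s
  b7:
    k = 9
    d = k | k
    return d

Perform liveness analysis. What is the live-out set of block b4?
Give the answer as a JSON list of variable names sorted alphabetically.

Answer: ["h", "m"]

Derivation:
def/use:
  b0: {e,h} / ∅
  b1: {e,h} / {e}
  b2: {m,s} / ∅
  b3: {m} / ∅
  b4: {e,m} / {m}
  b5: {d,m} / {m}
  b6: {h,m,s} / {h,m}
  b7: {d,k} / ∅

Live sets:
  live b0: ∅→{e,h}
  live b1: {e}→{h}
  live b2: {h}→{h,m}
  live b3: {h}→{h,m}
  live b4: {h,m}→{h,m}
  live b5: {h,m}→{h,m}
  live b6: {h,m}→∅
  live b7: ∅→∅

live-out(b4) = ["h", "m"]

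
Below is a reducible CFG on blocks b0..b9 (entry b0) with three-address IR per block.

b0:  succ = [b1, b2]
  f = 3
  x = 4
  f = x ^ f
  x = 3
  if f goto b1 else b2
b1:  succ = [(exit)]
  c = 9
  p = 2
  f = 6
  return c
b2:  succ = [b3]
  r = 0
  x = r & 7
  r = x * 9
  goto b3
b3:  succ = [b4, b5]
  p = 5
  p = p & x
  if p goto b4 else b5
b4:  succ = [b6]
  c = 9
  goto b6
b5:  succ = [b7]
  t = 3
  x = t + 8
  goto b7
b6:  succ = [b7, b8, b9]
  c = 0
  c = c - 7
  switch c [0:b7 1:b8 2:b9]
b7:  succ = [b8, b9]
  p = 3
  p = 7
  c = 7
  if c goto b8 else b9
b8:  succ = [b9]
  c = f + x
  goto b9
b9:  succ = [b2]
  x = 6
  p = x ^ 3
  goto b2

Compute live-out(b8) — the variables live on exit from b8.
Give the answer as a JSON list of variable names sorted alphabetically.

Answer: ["f"]

Working:
def/use:
  b0: {f,x} / ∅
  b1: {c,f,p} / ∅
  b2: {r,x} / ∅
  b3: {p} / {x}
  b4: {c} / ∅
  b5: {t,x} / ∅
  b6: {c} / ∅
  b7: {c,p} / ∅
  b8: {c} / {f,x}
  b9: {p,x} / ∅

Live sets:
  b0 li=∅ lo={f}
  b1 li=∅ lo=∅
  b2 li={f} lo={f,x}
  b3 li={f,x} lo={f,x}
  b4 li={f,x} lo={f,x}
  b5 li={f} lo={f,x}
  b6 li={f,x} lo={f,x}
  b7 li={f,x} lo={f,x}
  b8 li={f,x} lo={f}
  b9 li={f} lo={f}

live-out(b8) = ["f"]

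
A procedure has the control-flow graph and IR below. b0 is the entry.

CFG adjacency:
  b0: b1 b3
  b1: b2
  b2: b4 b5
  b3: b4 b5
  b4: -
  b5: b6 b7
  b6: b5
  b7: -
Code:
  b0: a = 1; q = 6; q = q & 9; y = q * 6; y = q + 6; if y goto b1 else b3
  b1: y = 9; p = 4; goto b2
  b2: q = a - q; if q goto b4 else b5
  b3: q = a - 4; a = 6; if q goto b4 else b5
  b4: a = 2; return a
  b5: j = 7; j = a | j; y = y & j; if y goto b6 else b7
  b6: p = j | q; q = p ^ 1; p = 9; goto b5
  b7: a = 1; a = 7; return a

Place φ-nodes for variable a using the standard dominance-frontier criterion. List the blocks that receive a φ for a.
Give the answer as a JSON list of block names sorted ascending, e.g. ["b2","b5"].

idom tree: b1←b0 b2←b1 b3←b0 b4←b0 b5←b0 b6←b5 b7←b5
Dom at joins:
  b4: preds {b2,b3}: {b0,b1,b2} ∩ {b0,b3} = {b0}; idom=b0
  b5: preds {b2,b3,b6}: {b0,b1,b2} ∩ {b0,b3} ∩ {b0,b5,b6} = {b0}; idom=b0

DF derivation:
  join b4 pred b2: b2→b1 stop@b0
  join b4 pred b3: b3 stop@b0
  join b5 pred b2: b2→b1 stop@b0
  join b5 pred b3: b3 stop@b0
  join b5 pred b6: b6→b5 stop@b0
  b0 → ∅
  b1 → {b4,b5}
  b2 → {b4,b5}
  b3 → {b4,b5}
  b4 → ∅
  b5 → {b5}
  b6 → {b5}
  b7 → ∅

φ for a: defs {b0,b3,b4,b7}
  DF⁺ = {b4,b5}

Answer: ["b4", "b5"]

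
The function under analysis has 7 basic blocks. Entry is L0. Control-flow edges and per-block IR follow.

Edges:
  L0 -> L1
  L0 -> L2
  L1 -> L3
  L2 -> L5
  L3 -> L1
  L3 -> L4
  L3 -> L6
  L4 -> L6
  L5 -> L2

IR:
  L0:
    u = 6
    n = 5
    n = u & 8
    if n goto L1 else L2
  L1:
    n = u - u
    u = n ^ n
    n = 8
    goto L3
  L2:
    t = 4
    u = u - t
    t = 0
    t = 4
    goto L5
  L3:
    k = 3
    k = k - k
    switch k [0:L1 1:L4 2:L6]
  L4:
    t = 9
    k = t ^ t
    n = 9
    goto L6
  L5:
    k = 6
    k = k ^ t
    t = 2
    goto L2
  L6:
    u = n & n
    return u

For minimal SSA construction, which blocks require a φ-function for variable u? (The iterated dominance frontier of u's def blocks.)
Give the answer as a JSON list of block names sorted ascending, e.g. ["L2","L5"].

Answer: ["L1", "L2"]

Working:
idom tree: L1←L0 L2←L0 L3←L1 L4←L3 L5←L2 L6←L3
Dom∩ at merges:
  L1: preds {L0,L3}: {L0} ∩ {L0,L1,L3} = {L0}; idom=L0
  L2: preds {L0,L5}: {L0} ∩ {L0,L2,L5} = {L0}; idom=L0
  L6: preds {L3,L4}: {L0,L1,L3} ∩ {L0,L1,L3,L4} = {L0,L1,L3}; idom=L3

Frontier:
  L1←L0: walk · to L0
  L1←L3: walk L3→L1 to L0
  L2←L0: walk · to L0
  L2←L5: walk L5→L2 to L0
  L6←L3: walk · to L3
  L6←L4: walk L4 to L3
  DF(L0)=∅
  DF(L1)={L1}
  DF(L2)={L2}
  DF(L3)={L1}
  DF(L4)={L6}
  DF(L5)={L2}
  DF(L6)=∅

φ for u: defs {L0,L1,L2,L6}
  DF⁺ = {L1,L2}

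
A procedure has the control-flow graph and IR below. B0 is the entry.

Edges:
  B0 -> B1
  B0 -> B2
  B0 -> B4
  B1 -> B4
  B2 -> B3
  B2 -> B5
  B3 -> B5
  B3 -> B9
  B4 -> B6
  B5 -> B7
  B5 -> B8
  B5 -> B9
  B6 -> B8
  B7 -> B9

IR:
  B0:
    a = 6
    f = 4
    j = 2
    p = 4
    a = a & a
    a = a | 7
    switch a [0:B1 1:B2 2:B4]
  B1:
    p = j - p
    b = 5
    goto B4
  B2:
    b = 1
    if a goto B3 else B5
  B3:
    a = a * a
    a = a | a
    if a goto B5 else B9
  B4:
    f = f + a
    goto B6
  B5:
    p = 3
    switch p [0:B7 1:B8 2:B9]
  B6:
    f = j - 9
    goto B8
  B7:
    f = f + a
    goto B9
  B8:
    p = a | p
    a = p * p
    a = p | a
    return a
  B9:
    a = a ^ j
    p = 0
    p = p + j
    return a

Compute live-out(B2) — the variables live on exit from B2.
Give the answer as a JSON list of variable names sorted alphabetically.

def/use:
  B0: {a,f,j,p} / ∅
  B1: {b,p} / {j,p}
  B2: {b} / {a}
  B3: {a} / {a}
  B4: {f} / {a,f}
  B5: {p} / ∅
  B6: {f} / {j}
  B7: {f} / {a,f}
  B8: {a,p} / {a,p}
  B9: {a,p} / {a,j}

Liveness:
  live B0: ∅→{a,f,j,p}
  live B1: {a,f,j,p}→{a,f,j,p}
  live B2: {a,f,j}→{a,f,j}
  live B3: {a,f,j}→{a,f,j}
  live B4: {a,f,j,p}→{a,j,p}
  live B5: {a,f,j}→{a,f,j,p}
  live B6: {a,j,p}→{a,p}
  live B7: {a,f,j}→{a,j}
  live B8: {a,p}→∅
  live B9: {a,j}→∅

live-out(B2) = ["a", "f", "j"]

Answer: ["a", "f", "j"]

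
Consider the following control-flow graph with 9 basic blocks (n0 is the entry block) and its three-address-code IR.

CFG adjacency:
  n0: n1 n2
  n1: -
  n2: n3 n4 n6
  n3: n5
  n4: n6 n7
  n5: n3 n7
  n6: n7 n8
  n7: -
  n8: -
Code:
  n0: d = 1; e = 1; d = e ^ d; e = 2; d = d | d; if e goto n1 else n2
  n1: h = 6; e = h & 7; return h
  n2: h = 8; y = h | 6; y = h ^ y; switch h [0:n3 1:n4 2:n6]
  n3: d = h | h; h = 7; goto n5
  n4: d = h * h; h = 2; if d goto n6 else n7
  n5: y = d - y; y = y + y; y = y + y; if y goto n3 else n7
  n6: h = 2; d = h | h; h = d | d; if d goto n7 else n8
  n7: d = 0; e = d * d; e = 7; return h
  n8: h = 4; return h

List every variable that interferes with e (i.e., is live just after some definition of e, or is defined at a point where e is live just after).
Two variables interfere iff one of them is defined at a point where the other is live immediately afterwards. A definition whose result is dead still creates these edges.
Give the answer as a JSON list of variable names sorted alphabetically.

Block summaries:
  n0: {d,e} / ∅
  n1: {e,h} / ∅
  n2: {h,y} / ∅
  n3: {d,h} / {h}
  n4: {d,h} / {h}
  n5: {y} / {d,y}
  n6: {d,h} / ∅
  n7: {d,e} / {h}
  n8: {h} / ∅

Backward fixpoint:
  live n0: ∅→∅
  live n1: ∅→∅
  live n2: ∅→{h,y}
  live n3: {h,y}→{d,h,y}
  live n4: {h}→{h}
  live n5: {d,h,y}→{h,y}
  live n6: ∅→{h}
  live n7: {h}→∅
  live n8: ∅→∅

Interference:
  d↔{e,h,y}
  e↔{d,h}
  h↔{d,e,y}
  y↔{d,h}

N(e) = ["d", "h"]

Answer: ["d", "h"]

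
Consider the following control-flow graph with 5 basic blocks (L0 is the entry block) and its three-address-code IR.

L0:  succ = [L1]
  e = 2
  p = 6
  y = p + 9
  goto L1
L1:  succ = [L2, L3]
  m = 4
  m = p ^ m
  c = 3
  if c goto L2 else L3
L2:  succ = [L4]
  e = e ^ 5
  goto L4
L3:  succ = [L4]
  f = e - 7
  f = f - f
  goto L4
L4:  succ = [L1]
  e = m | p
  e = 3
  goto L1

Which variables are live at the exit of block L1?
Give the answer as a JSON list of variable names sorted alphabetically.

Per-block:
  L0: {e,p,y} / ∅
  L1: {c,m} / {p}
  L2: {e} / {e}
  L3: {f} / {e}
  L4: {e} / {m,p}

Backward fixpoint:
  live L0: ∅→{e,p}
  live L1: {e,p}→{e,m,p}
  live L2: {e,m,p}→{m,p}
  live L3: {e,m,p}→{m,p}
  live L4: {m,p}→{e,p}

live-out(L1) = ["e", "m", "p"]

Answer: ["e", "m", "p"]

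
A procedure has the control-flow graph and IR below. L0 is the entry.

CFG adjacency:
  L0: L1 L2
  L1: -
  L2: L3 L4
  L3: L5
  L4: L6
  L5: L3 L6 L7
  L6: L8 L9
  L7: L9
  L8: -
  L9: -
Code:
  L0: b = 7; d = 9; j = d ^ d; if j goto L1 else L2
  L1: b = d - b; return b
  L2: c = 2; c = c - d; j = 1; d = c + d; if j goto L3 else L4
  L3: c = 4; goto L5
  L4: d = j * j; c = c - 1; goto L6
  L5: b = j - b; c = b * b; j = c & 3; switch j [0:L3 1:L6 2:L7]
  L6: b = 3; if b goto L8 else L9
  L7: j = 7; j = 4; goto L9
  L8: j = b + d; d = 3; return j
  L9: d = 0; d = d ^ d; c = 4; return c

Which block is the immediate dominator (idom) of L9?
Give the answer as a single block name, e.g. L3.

idom tree: L1←L0 L2←L0 L3←L2 L4←L2 L5←L3 L6←L2 L7←L5 L8←L6 L9←L2
Join-block Dom:
  L3: preds {L2,L5}: {L0,L2} ∩ {L0,L2,L3,L5} = {L0,L2}; idom=L2
  L6: preds {L4,L5}: {L0,L2,L4} ∩ {L0,L2,L3,L5} = {L0,L2}; idom=L2
  L9: preds {L6,L7}: {L0,L2,L6} ∩ {L0,L2,L3,L5,L7} = {L0,L2}; idom=L2

idom(L9) = L2

Answer: L2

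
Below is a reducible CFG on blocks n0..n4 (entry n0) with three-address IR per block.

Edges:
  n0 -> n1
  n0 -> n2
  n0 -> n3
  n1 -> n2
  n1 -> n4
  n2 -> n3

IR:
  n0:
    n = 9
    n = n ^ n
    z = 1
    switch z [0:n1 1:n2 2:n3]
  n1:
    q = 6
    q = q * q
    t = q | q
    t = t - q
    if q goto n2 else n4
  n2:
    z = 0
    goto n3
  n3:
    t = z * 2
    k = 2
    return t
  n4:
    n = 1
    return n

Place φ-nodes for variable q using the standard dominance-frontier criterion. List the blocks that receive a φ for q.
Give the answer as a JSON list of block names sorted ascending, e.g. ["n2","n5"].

idom tree: n1←n0 n2←n0 n3←n0 n4←n1
Dom∩ at merges:
  n2: preds {n0,n1}: {n0} ∩ {n0,n1} = {n0}; idom=n0
  n3: preds {n0,n2}: {n0} ∩ {n0,n2} = {n0}; idom=n0

Frontier:
  join n2 pred n0: · stop@n0
  join n2 pred n1: n1 stop@n0
  join n3 pred n0: · stop@n0
  join n3 pred n2: n2 stop@n0
  n0 → ∅
  n1 → {n2}
  n2 → {n3}
  n3 → ∅
  n4 → ∅

φ for q: defs {n1}
  DF⁺ = {n2,n3}

Answer: ["n2", "n3"]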